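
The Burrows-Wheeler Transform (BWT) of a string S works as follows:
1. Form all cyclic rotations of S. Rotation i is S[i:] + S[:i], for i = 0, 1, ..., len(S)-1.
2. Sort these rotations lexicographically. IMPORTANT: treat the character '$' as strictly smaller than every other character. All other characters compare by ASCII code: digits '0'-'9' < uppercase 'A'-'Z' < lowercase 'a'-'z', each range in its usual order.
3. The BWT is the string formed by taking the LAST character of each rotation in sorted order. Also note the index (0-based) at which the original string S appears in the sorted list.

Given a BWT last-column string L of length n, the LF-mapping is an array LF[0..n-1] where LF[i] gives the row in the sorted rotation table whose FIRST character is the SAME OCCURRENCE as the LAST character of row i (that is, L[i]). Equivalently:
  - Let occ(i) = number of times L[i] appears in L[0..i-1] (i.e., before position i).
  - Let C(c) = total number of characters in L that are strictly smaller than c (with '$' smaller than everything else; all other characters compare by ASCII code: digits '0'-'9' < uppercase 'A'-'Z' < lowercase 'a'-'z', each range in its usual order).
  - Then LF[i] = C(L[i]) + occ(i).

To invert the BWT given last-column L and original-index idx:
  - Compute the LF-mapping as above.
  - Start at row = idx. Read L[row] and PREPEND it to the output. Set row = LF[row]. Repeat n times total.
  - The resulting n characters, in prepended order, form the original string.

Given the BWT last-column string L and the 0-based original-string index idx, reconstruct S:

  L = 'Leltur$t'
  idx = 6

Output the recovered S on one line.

LF mapping: 1 2 3 5 7 4 0 6
Walk LF starting at row 6, prepending L[row]:
  step 1: row=6, L[6]='$', prepend. Next row=LF[6]=0
  step 2: row=0, L[0]='L', prepend. Next row=LF[0]=1
  step 3: row=1, L[1]='e', prepend. Next row=LF[1]=2
  step 4: row=2, L[2]='l', prepend. Next row=LF[2]=3
  step 5: row=3, L[3]='t', prepend. Next row=LF[3]=5
  step 6: row=5, L[5]='r', prepend. Next row=LF[5]=4
  step 7: row=4, L[4]='u', prepend. Next row=LF[4]=7
  step 8: row=7, L[7]='t', prepend. Next row=LF[7]=6
Reversed output: turtleL$

Answer: turtleL$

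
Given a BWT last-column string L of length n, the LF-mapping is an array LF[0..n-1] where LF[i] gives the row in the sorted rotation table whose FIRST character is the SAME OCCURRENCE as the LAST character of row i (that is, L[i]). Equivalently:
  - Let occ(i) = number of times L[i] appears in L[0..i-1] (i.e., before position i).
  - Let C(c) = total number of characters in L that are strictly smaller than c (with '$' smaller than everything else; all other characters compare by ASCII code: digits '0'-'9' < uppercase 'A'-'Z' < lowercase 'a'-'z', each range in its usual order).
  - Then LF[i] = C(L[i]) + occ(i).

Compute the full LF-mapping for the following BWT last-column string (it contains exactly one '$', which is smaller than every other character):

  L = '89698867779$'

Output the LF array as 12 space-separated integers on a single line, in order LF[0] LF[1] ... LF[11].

Char counts: '$':1, '6':2, '7':3, '8':3, '9':3
C (first-col start): C('$')=0, C('6')=1, C('7')=3, C('8')=6, C('9')=9
L[0]='8': occ=0, LF[0]=C('8')+0=6+0=6
L[1]='9': occ=0, LF[1]=C('9')+0=9+0=9
L[2]='6': occ=0, LF[2]=C('6')+0=1+0=1
L[3]='9': occ=1, LF[3]=C('9')+1=9+1=10
L[4]='8': occ=1, LF[4]=C('8')+1=6+1=7
L[5]='8': occ=2, LF[5]=C('8')+2=6+2=8
L[6]='6': occ=1, LF[6]=C('6')+1=1+1=2
L[7]='7': occ=0, LF[7]=C('7')+0=3+0=3
L[8]='7': occ=1, LF[8]=C('7')+1=3+1=4
L[9]='7': occ=2, LF[9]=C('7')+2=3+2=5
L[10]='9': occ=2, LF[10]=C('9')+2=9+2=11
L[11]='$': occ=0, LF[11]=C('$')+0=0+0=0

Answer: 6 9 1 10 7 8 2 3 4 5 11 0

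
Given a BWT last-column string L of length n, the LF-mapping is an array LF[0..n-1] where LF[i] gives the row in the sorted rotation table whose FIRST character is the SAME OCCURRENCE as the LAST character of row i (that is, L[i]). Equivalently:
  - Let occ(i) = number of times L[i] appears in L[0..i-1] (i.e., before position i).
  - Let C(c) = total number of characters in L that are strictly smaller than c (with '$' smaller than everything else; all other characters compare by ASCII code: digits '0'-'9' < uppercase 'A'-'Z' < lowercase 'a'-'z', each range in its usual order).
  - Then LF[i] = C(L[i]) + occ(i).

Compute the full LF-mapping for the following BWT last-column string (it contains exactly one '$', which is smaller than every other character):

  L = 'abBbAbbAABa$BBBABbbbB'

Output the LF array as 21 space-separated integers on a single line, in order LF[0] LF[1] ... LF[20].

Answer: 12 14 5 15 1 16 17 2 3 6 13 0 7 8 9 4 10 18 19 20 11

Derivation:
Char counts: '$':1, 'A':4, 'B':7, 'a':2, 'b':7
C (first-col start): C('$')=0, C('A')=1, C('B')=5, C('a')=12, C('b')=14
L[0]='a': occ=0, LF[0]=C('a')+0=12+0=12
L[1]='b': occ=0, LF[1]=C('b')+0=14+0=14
L[2]='B': occ=0, LF[2]=C('B')+0=5+0=5
L[3]='b': occ=1, LF[3]=C('b')+1=14+1=15
L[4]='A': occ=0, LF[4]=C('A')+0=1+0=1
L[5]='b': occ=2, LF[5]=C('b')+2=14+2=16
L[6]='b': occ=3, LF[6]=C('b')+3=14+3=17
L[7]='A': occ=1, LF[7]=C('A')+1=1+1=2
L[8]='A': occ=2, LF[8]=C('A')+2=1+2=3
L[9]='B': occ=1, LF[9]=C('B')+1=5+1=6
L[10]='a': occ=1, LF[10]=C('a')+1=12+1=13
L[11]='$': occ=0, LF[11]=C('$')+0=0+0=0
L[12]='B': occ=2, LF[12]=C('B')+2=5+2=7
L[13]='B': occ=3, LF[13]=C('B')+3=5+3=8
L[14]='B': occ=4, LF[14]=C('B')+4=5+4=9
L[15]='A': occ=3, LF[15]=C('A')+3=1+3=4
L[16]='B': occ=5, LF[16]=C('B')+5=5+5=10
L[17]='b': occ=4, LF[17]=C('b')+4=14+4=18
L[18]='b': occ=5, LF[18]=C('b')+5=14+5=19
L[19]='b': occ=6, LF[19]=C('b')+6=14+6=20
L[20]='B': occ=6, LF[20]=C('B')+6=5+6=11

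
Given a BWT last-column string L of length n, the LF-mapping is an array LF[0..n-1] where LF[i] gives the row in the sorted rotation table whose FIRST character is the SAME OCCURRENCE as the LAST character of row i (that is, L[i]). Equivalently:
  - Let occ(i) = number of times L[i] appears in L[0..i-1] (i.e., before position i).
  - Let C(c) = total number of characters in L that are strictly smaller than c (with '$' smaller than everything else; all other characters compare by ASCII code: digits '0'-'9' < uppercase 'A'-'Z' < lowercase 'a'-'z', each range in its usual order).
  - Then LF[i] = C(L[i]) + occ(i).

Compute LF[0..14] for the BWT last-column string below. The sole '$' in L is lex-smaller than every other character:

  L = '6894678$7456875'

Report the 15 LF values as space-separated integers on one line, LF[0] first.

Answer: 5 11 14 1 6 8 12 0 9 2 3 7 13 10 4

Derivation:
Char counts: '$':1, '4':2, '5':2, '6':3, '7':3, '8':3, '9':1
C (first-col start): C('$')=0, C('4')=1, C('5')=3, C('6')=5, C('7')=8, C('8')=11, C('9')=14
L[0]='6': occ=0, LF[0]=C('6')+0=5+0=5
L[1]='8': occ=0, LF[1]=C('8')+0=11+0=11
L[2]='9': occ=0, LF[2]=C('9')+0=14+0=14
L[3]='4': occ=0, LF[3]=C('4')+0=1+0=1
L[4]='6': occ=1, LF[4]=C('6')+1=5+1=6
L[5]='7': occ=0, LF[5]=C('7')+0=8+0=8
L[6]='8': occ=1, LF[6]=C('8')+1=11+1=12
L[7]='$': occ=0, LF[7]=C('$')+0=0+0=0
L[8]='7': occ=1, LF[8]=C('7')+1=8+1=9
L[9]='4': occ=1, LF[9]=C('4')+1=1+1=2
L[10]='5': occ=0, LF[10]=C('5')+0=3+0=3
L[11]='6': occ=2, LF[11]=C('6')+2=5+2=7
L[12]='8': occ=2, LF[12]=C('8')+2=11+2=13
L[13]='7': occ=2, LF[13]=C('7')+2=8+2=10
L[14]='5': occ=1, LF[14]=C('5')+1=3+1=4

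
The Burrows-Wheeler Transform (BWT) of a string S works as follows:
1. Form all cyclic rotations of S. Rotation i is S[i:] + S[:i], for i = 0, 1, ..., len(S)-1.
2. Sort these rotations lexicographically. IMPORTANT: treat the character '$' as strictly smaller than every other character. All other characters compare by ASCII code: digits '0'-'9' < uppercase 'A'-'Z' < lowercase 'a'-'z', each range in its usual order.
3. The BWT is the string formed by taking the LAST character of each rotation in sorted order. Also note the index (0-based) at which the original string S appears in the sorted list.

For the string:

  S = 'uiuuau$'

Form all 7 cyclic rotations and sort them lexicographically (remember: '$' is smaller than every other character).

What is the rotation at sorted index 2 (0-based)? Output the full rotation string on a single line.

All 7 rotations (rotation i = S[i:]+S[:i]):
  rot[0] = uiuuau$
  rot[1] = iuuau$u
  rot[2] = uuau$ui
  rot[3] = uau$uiu
  rot[4] = au$uiuu
  rot[5] = u$uiuua
  rot[6] = $uiuuau
Sorted (with $ < everything):
  sorted[0] = $uiuuau
  sorted[1] = au$uiuu
  sorted[2] = iuuau$u
  sorted[3] = u$uiuua
  sorted[4] = uau$uiu
  sorted[5] = uiuuau$
  sorted[6] = uuau$ui
sorted[2] = iuuau$u

Answer: iuuau$u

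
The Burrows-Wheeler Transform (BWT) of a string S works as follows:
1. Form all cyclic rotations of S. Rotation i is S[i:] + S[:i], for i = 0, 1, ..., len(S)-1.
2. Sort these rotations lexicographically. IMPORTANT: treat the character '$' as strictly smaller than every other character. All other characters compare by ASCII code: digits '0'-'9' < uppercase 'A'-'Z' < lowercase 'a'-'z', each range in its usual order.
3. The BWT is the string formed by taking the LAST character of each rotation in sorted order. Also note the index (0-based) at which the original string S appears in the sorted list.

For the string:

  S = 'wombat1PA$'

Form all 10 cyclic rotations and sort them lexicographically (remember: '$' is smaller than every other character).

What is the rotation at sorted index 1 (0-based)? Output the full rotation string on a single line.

All 10 rotations (rotation i = S[i:]+S[:i]):
  rot[0] = wombat1PA$
  rot[1] = ombat1PA$w
  rot[2] = mbat1PA$wo
  rot[3] = bat1PA$wom
  rot[4] = at1PA$womb
  rot[5] = t1PA$womba
  rot[6] = 1PA$wombat
  rot[7] = PA$wombat1
  rot[8] = A$wombat1P
  rot[9] = $wombat1PA
Sorted (with $ < everything):
  sorted[0] = $wombat1PA
  sorted[1] = 1PA$wombat
  sorted[2] = A$wombat1P
  sorted[3] = PA$wombat1
  sorted[4] = at1PA$womb
  sorted[5] = bat1PA$wom
  sorted[6] = mbat1PA$wo
  sorted[7] = ombat1PA$w
  sorted[8] = t1PA$womba
  sorted[9] = wombat1PA$
sorted[1] = 1PA$wombat

Answer: 1PA$wombat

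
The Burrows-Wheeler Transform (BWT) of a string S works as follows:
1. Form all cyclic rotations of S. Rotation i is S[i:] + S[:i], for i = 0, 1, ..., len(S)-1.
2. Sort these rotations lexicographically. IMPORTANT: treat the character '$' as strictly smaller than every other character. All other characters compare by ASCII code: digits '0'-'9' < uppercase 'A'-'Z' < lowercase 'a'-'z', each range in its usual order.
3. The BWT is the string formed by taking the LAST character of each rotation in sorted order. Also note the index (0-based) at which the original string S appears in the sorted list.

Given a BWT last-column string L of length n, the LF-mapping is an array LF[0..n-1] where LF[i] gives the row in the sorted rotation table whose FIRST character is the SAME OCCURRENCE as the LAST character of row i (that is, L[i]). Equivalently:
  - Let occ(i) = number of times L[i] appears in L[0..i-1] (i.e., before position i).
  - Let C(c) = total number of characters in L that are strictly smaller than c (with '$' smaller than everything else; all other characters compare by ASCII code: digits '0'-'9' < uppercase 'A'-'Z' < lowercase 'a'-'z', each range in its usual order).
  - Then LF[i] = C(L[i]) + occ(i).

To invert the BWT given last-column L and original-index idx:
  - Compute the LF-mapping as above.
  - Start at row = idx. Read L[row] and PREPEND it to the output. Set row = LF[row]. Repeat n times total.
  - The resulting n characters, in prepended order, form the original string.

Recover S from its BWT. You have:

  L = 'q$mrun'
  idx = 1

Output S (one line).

Answer: mnurq$

Derivation:
LF mapping: 3 0 1 4 5 2
Walk LF starting at row 1, prepending L[row]:
  step 1: row=1, L[1]='$', prepend. Next row=LF[1]=0
  step 2: row=0, L[0]='q', prepend. Next row=LF[0]=3
  step 3: row=3, L[3]='r', prepend. Next row=LF[3]=4
  step 4: row=4, L[4]='u', prepend. Next row=LF[4]=5
  step 5: row=5, L[5]='n', prepend. Next row=LF[5]=2
  step 6: row=2, L[2]='m', prepend. Next row=LF[2]=1
Reversed output: mnurq$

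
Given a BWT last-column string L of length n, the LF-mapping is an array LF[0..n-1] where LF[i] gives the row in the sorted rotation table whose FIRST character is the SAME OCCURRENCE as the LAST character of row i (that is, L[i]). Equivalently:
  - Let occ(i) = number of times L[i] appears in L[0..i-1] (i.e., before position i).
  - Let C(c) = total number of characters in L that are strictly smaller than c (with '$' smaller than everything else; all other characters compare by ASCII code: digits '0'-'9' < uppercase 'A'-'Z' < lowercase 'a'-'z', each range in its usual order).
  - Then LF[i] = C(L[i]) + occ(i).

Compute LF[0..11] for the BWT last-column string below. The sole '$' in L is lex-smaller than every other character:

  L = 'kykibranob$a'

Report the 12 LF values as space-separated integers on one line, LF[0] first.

Char counts: '$':1, 'a':2, 'b':2, 'i':1, 'k':2, 'n':1, 'o':1, 'r':1, 'y':1
C (first-col start): C('$')=0, C('a')=1, C('b')=3, C('i')=5, C('k')=6, C('n')=8, C('o')=9, C('r')=10, C('y')=11
L[0]='k': occ=0, LF[0]=C('k')+0=6+0=6
L[1]='y': occ=0, LF[1]=C('y')+0=11+0=11
L[2]='k': occ=1, LF[2]=C('k')+1=6+1=7
L[3]='i': occ=0, LF[3]=C('i')+0=5+0=5
L[4]='b': occ=0, LF[4]=C('b')+0=3+0=3
L[5]='r': occ=0, LF[5]=C('r')+0=10+0=10
L[6]='a': occ=0, LF[6]=C('a')+0=1+0=1
L[7]='n': occ=0, LF[7]=C('n')+0=8+0=8
L[8]='o': occ=0, LF[8]=C('o')+0=9+0=9
L[9]='b': occ=1, LF[9]=C('b')+1=3+1=4
L[10]='$': occ=0, LF[10]=C('$')+0=0+0=0
L[11]='a': occ=1, LF[11]=C('a')+1=1+1=2

Answer: 6 11 7 5 3 10 1 8 9 4 0 2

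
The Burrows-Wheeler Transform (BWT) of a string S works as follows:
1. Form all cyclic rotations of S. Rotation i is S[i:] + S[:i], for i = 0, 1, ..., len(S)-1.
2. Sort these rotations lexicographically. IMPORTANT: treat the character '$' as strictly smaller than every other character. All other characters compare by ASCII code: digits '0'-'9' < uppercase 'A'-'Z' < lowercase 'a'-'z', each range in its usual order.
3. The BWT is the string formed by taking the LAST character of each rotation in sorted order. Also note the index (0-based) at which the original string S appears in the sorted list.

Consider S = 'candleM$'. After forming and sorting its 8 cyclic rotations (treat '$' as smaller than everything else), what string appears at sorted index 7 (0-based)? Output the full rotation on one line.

Answer: ndleM$ca

Derivation:
All 8 rotations (rotation i = S[i:]+S[:i]):
  rot[0] = candleM$
  rot[1] = andleM$c
  rot[2] = ndleM$ca
  rot[3] = dleM$can
  rot[4] = leM$cand
  rot[5] = eM$candl
  rot[6] = M$candle
  rot[7] = $candleM
Sorted (with $ < everything):
  sorted[0] = $candleM
  sorted[1] = M$candle
  sorted[2] = andleM$c
  sorted[3] = candleM$
  sorted[4] = dleM$can
  sorted[5] = eM$candl
  sorted[6] = leM$cand
  sorted[7] = ndleM$ca
sorted[7] = ndleM$ca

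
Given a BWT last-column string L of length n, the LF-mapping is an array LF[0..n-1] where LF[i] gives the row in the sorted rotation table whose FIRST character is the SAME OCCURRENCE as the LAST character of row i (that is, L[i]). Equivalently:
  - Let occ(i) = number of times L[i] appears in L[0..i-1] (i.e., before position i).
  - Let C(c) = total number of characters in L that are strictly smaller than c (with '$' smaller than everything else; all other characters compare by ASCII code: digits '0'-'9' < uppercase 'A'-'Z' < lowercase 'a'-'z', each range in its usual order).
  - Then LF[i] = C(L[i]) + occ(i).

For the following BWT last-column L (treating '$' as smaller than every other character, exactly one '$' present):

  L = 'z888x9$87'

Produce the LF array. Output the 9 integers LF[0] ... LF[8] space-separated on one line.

Char counts: '$':1, '7':1, '8':4, '9':1, 'x':1, 'z':1
C (first-col start): C('$')=0, C('7')=1, C('8')=2, C('9')=6, C('x')=7, C('z')=8
L[0]='z': occ=0, LF[0]=C('z')+0=8+0=8
L[1]='8': occ=0, LF[1]=C('8')+0=2+0=2
L[2]='8': occ=1, LF[2]=C('8')+1=2+1=3
L[3]='8': occ=2, LF[3]=C('8')+2=2+2=4
L[4]='x': occ=0, LF[4]=C('x')+0=7+0=7
L[5]='9': occ=0, LF[5]=C('9')+0=6+0=6
L[6]='$': occ=0, LF[6]=C('$')+0=0+0=0
L[7]='8': occ=3, LF[7]=C('8')+3=2+3=5
L[8]='7': occ=0, LF[8]=C('7')+0=1+0=1

Answer: 8 2 3 4 7 6 0 5 1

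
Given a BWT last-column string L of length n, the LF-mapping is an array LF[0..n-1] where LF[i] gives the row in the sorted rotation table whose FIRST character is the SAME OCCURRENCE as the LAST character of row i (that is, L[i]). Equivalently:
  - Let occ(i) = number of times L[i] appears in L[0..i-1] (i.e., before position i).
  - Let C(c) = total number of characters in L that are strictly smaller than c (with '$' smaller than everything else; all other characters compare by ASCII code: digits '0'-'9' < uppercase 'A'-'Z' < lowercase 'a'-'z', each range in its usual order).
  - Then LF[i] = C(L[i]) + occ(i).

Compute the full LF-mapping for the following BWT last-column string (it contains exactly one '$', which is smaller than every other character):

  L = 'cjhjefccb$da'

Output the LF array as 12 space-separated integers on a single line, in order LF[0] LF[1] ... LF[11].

Char counts: '$':1, 'a':1, 'b':1, 'c':3, 'd':1, 'e':1, 'f':1, 'h':1, 'j':2
C (first-col start): C('$')=0, C('a')=1, C('b')=2, C('c')=3, C('d')=6, C('e')=7, C('f')=8, C('h')=9, C('j')=10
L[0]='c': occ=0, LF[0]=C('c')+0=3+0=3
L[1]='j': occ=0, LF[1]=C('j')+0=10+0=10
L[2]='h': occ=0, LF[2]=C('h')+0=9+0=9
L[3]='j': occ=1, LF[3]=C('j')+1=10+1=11
L[4]='e': occ=0, LF[4]=C('e')+0=7+0=7
L[5]='f': occ=0, LF[5]=C('f')+0=8+0=8
L[6]='c': occ=1, LF[6]=C('c')+1=3+1=4
L[7]='c': occ=2, LF[7]=C('c')+2=3+2=5
L[8]='b': occ=0, LF[8]=C('b')+0=2+0=2
L[9]='$': occ=0, LF[9]=C('$')+0=0+0=0
L[10]='d': occ=0, LF[10]=C('d')+0=6+0=6
L[11]='a': occ=0, LF[11]=C('a')+0=1+0=1

Answer: 3 10 9 11 7 8 4 5 2 0 6 1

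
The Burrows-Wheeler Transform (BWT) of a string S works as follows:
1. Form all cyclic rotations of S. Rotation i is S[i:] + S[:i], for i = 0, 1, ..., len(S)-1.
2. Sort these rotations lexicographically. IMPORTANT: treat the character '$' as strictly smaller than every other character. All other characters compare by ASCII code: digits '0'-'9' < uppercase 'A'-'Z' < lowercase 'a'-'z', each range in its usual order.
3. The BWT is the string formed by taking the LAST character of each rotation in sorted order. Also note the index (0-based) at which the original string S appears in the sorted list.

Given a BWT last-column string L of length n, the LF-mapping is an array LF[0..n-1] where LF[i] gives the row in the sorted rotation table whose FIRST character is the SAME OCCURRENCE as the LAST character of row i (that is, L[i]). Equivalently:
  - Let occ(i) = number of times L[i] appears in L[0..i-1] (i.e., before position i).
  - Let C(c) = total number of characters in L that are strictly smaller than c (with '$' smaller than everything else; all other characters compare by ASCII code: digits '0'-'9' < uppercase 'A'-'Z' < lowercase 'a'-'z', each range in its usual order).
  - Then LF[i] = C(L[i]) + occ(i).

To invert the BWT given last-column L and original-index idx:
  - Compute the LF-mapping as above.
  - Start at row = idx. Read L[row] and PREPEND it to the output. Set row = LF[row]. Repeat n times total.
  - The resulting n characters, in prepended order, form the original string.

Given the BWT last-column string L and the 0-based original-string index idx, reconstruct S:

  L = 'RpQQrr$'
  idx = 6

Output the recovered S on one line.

Answer: rrpQQR$

Derivation:
LF mapping: 3 4 1 2 5 6 0
Walk LF starting at row 6, prepending L[row]:
  step 1: row=6, L[6]='$', prepend. Next row=LF[6]=0
  step 2: row=0, L[0]='R', prepend. Next row=LF[0]=3
  step 3: row=3, L[3]='Q', prepend. Next row=LF[3]=2
  step 4: row=2, L[2]='Q', prepend. Next row=LF[2]=1
  step 5: row=1, L[1]='p', prepend. Next row=LF[1]=4
  step 6: row=4, L[4]='r', prepend. Next row=LF[4]=5
  step 7: row=5, L[5]='r', prepend. Next row=LF[5]=6
Reversed output: rrpQQR$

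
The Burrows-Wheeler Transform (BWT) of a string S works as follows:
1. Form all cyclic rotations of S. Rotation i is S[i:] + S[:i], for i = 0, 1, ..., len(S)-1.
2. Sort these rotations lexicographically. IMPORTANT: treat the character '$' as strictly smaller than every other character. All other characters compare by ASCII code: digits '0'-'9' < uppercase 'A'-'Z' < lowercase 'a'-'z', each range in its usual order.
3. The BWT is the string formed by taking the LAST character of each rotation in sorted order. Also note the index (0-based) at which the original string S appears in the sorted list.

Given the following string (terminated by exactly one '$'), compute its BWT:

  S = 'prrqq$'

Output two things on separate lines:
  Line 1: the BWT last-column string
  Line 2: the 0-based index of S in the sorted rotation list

All 6 rotations (rotation i = S[i:]+S[:i]):
  rot[0] = prrqq$
  rot[1] = rrqq$p
  rot[2] = rqq$pr
  rot[3] = qq$prr
  rot[4] = q$prrq
  rot[5] = $prrqq
Sorted (with $ < everything):
  sorted[0] = $prrqq  (last char: 'q')
  sorted[1] = prrqq$  (last char: '$')
  sorted[2] = q$prrq  (last char: 'q')
  sorted[3] = qq$prr  (last char: 'r')
  sorted[4] = rqq$pr  (last char: 'r')
  sorted[5] = rrqq$p  (last char: 'p')
Last column: q$qrrp
Original string S is at sorted index 1

Answer: q$qrrp
1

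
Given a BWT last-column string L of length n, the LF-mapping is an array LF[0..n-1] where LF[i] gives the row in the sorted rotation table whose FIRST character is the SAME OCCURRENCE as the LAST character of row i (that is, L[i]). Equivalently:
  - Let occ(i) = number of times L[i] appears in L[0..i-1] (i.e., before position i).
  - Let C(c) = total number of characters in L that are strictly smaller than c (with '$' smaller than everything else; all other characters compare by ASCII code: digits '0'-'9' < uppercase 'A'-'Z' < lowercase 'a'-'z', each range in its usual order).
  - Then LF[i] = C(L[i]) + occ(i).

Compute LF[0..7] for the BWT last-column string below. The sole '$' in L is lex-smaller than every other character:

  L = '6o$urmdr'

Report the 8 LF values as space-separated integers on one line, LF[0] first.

Char counts: '$':1, '6':1, 'd':1, 'm':1, 'o':1, 'r':2, 'u':1
C (first-col start): C('$')=0, C('6')=1, C('d')=2, C('m')=3, C('o')=4, C('r')=5, C('u')=7
L[0]='6': occ=0, LF[0]=C('6')+0=1+0=1
L[1]='o': occ=0, LF[1]=C('o')+0=4+0=4
L[2]='$': occ=0, LF[2]=C('$')+0=0+0=0
L[3]='u': occ=0, LF[3]=C('u')+0=7+0=7
L[4]='r': occ=0, LF[4]=C('r')+0=5+0=5
L[5]='m': occ=0, LF[5]=C('m')+0=3+0=3
L[6]='d': occ=0, LF[6]=C('d')+0=2+0=2
L[7]='r': occ=1, LF[7]=C('r')+1=5+1=6

Answer: 1 4 0 7 5 3 2 6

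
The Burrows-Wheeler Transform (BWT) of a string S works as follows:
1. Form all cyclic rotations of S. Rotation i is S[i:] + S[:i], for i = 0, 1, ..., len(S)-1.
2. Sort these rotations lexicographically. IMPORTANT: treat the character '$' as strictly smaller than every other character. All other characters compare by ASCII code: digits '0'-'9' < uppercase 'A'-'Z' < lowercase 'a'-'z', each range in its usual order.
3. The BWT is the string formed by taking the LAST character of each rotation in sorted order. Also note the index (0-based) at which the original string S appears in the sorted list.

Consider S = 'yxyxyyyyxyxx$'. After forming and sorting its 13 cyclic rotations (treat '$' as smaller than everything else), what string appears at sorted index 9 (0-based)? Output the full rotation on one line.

All 13 rotations (rotation i = S[i:]+S[:i]):
  rot[0] = yxyxyyyyxyxx$
  rot[1] = xyxyyyyxyxx$y
  rot[2] = yxyyyyxyxx$yx
  rot[3] = xyyyyxyxx$yxy
  rot[4] = yyyyxyxx$yxyx
  rot[5] = yyyxyxx$yxyxy
  rot[6] = yyxyxx$yxyxyy
  rot[7] = yxyxx$yxyxyyy
  rot[8] = xyxx$yxyxyyyy
  rot[9] = yxx$yxyxyyyyx
  rot[10] = xx$yxyxyyyyxy
  rot[11] = x$yxyxyyyyxyx
  rot[12] = $yxyxyyyyxyxx
Sorted (with $ < everything):
  sorted[0] = $yxyxyyyyxyxx
  sorted[1] = x$yxyxyyyyxyx
  sorted[2] = xx$yxyxyyyyxy
  sorted[3] = xyxx$yxyxyyyy
  sorted[4] = xyxyyyyxyxx$y
  sorted[5] = xyyyyxyxx$yxy
  sorted[6] = yxx$yxyxyyyyx
  sorted[7] = yxyxx$yxyxyyy
  sorted[8] = yxyxyyyyxyxx$
  sorted[9] = yxyyyyxyxx$yx
  sorted[10] = yyxyxx$yxyxyy
  sorted[11] = yyyxyxx$yxyxy
  sorted[12] = yyyyxyxx$yxyx
sorted[9] = yxyyyyxyxx$yx

Answer: yxyyyyxyxx$yx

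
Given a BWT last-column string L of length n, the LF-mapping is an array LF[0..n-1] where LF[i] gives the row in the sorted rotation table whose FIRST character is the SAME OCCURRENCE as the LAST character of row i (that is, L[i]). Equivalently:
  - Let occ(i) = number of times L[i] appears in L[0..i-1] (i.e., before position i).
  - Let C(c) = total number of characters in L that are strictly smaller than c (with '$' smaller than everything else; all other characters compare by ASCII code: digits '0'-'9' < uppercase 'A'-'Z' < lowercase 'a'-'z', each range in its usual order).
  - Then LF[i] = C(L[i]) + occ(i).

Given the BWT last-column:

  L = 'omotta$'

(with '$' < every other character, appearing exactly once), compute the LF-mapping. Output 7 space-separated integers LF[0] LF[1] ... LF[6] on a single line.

Answer: 3 2 4 5 6 1 0

Derivation:
Char counts: '$':1, 'a':1, 'm':1, 'o':2, 't':2
C (first-col start): C('$')=0, C('a')=1, C('m')=2, C('o')=3, C('t')=5
L[0]='o': occ=0, LF[0]=C('o')+0=3+0=3
L[1]='m': occ=0, LF[1]=C('m')+0=2+0=2
L[2]='o': occ=1, LF[2]=C('o')+1=3+1=4
L[3]='t': occ=0, LF[3]=C('t')+0=5+0=5
L[4]='t': occ=1, LF[4]=C('t')+1=5+1=6
L[5]='a': occ=0, LF[5]=C('a')+0=1+0=1
L[6]='$': occ=0, LF[6]=C('$')+0=0+0=0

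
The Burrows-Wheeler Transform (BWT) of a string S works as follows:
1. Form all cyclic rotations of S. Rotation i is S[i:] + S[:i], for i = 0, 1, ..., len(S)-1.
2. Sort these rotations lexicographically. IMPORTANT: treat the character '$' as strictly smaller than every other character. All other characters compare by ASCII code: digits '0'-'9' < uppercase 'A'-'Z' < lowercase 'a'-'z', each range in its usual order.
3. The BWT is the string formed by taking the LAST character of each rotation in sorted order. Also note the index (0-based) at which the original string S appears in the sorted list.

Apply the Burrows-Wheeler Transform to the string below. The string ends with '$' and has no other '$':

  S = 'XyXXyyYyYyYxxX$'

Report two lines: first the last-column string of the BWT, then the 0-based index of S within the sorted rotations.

All 15 rotations (rotation i = S[i:]+S[:i]):
  rot[0] = XyXXyyYyYyYxxX$
  rot[1] = yXXyyYyYyYxxX$X
  rot[2] = XXyyYyYyYxxX$Xy
  rot[3] = XyyYyYyYxxX$XyX
  rot[4] = yyYyYyYxxX$XyXX
  rot[5] = yYyYyYxxX$XyXXy
  rot[6] = YyYyYxxX$XyXXyy
  rot[7] = yYyYxxX$XyXXyyY
  rot[8] = YyYxxX$XyXXyyYy
  rot[9] = yYxxX$XyXXyyYyY
  rot[10] = YxxX$XyXXyyYyYy
  rot[11] = xxX$XyXXyyYyYyY
  rot[12] = xX$XyXXyyYyYyYx
  rot[13] = X$XyXXyyYyYyYxx
  rot[14] = $XyXXyyYyYyYxxX
Sorted (with $ < everything):
  sorted[0] = $XyXXyyYyYyYxxX  (last char: 'X')
  sorted[1] = X$XyXXyyYyYyYxx  (last char: 'x')
  sorted[2] = XXyyYyYyYxxX$Xy  (last char: 'y')
  sorted[3] = XyXXyyYyYyYxxX$  (last char: '$')
  sorted[4] = XyyYyYyYxxX$XyX  (last char: 'X')
  sorted[5] = YxxX$XyXXyyYyYy  (last char: 'y')
  sorted[6] = YyYxxX$XyXXyyYy  (last char: 'y')
  sorted[7] = YyYyYxxX$XyXXyy  (last char: 'y')
  sorted[8] = xX$XyXXyyYyYyYx  (last char: 'x')
  sorted[9] = xxX$XyXXyyYyYyY  (last char: 'Y')
  sorted[10] = yXXyyYyYyYxxX$X  (last char: 'X')
  sorted[11] = yYxxX$XyXXyyYyY  (last char: 'Y')
  sorted[12] = yYyYxxX$XyXXyyY  (last char: 'Y')
  sorted[13] = yYyYyYxxX$XyXXy  (last char: 'y')
  sorted[14] = yyYyYyYxxX$XyXX  (last char: 'X')
Last column: Xxy$XyyyxYXYYyX
Original string S is at sorted index 3

Answer: Xxy$XyyyxYXYYyX
3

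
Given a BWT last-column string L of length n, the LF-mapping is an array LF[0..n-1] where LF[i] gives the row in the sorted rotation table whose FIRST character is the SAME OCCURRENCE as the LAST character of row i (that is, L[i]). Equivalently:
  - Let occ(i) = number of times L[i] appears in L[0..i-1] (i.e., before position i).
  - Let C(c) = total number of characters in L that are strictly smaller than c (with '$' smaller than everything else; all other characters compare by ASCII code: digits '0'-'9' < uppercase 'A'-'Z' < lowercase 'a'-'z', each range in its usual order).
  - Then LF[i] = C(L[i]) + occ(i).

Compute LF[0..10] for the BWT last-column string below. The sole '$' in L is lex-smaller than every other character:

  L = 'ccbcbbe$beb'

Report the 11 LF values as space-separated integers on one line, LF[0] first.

Answer: 6 7 1 8 2 3 9 0 4 10 5

Derivation:
Char counts: '$':1, 'b':5, 'c':3, 'e':2
C (first-col start): C('$')=0, C('b')=1, C('c')=6, C('e')=9
L[0]='c': occ=0, LF[0]=C('c')+0=6+0=6
L[1]='c': occ=1, LF[1]=C('c')+1=6+1=7
L[2]='b': occ=0, LF[2]=C('b')+0=1+0=1
L[3]='c': occ=2, LF[3]=C('c')+2=6+2=8
L[4]='b': occ=1, LF[4]=C('b')+1=1+1=2
L[5]='b': occ=2, LF[5]=C('b')+2=1+2=3
L[6]='e': occ=0, LF[6]=C('e')+0=9+0=9
L[7]='$': occ=0, LF[7]=C('$')+0=0+0=0
L[8]='b': occ=3, LF[8]=C('b')+3=1+3=4
L[9]='e': occ=1, LF[9]=C('e')+1=9+1=10
L[10]='b': occ=4, LF[10]=C('b')+4=1+4=5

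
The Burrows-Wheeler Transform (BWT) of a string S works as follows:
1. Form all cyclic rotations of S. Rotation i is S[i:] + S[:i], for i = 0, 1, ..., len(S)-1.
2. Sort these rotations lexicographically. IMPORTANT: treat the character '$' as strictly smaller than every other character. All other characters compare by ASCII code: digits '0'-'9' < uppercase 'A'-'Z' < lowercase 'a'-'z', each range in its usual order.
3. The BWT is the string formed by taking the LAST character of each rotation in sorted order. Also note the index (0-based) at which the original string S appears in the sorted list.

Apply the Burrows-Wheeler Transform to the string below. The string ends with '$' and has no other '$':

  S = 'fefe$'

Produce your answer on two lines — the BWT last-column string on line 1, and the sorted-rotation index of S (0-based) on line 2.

All 5 rotations (rotation i = S[i:]+S[:i]):
  rot[0] = fefe$
  rot[1] = efe$f
  rot[2] = fe$fe
  rot[3] = e$fef
  rot[4] = $fefe
Sorted (with $ < everything):
  sorted[0] = $fefe  (last char: 'e')
  sorted[1] = e$fef  (last char: 'f')
  sorted[2] = efe$f  (last char: 'f')
  sorted[3] = fe$fe  (last char: 'e')
  sorted[4] = fefe$  (last char: '$')
Last column: effe$
Original string S is at sorted index 4

Answer: effe$
4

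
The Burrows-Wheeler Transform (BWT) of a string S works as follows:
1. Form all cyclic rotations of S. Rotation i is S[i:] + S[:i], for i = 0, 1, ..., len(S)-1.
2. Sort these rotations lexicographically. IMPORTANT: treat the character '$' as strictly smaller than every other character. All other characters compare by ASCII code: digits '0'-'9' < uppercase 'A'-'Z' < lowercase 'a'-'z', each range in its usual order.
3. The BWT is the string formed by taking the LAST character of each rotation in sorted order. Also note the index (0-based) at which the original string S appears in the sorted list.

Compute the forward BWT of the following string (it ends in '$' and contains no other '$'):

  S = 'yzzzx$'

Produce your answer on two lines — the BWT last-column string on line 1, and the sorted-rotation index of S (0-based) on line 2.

Answer: xz$zzy
2

Derivation:
All 6 rotations (rotation i = S[i:]+S[:i]):
  rot[0] = yzzzx$
  rot[1] = zzzx$y
  rot[2] = zzx$yz
  rot[3] = zx$yzz
  rot[4] = x$yzzz
  rot[5] = $yzzzx
Sorted (with $ < everything):
  sorted[0] = $yzzzx  (last char: 'x')
  sorted[1] = x$yzzz  (last char: 'z')
  sorted[2] = yzzzx$  (last char: '$')
  sorted[3] = zx$yzz  (last char: 'z')
  sorted[4] = zzx$yz  (last char: 'z')
  sorted[5] = zzzx$y  (last char: 'y')
Last column: xz$zzy
Original string S is at sorted index 2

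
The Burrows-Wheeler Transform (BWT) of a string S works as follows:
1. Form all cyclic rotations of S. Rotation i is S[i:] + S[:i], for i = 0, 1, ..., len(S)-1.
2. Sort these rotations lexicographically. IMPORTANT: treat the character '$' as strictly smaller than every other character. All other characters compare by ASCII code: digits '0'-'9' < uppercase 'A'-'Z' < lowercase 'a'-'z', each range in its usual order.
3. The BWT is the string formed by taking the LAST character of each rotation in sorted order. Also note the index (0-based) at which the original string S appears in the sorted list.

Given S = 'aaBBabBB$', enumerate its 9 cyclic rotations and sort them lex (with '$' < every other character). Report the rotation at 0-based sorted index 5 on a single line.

Answer: aBBabBB$a

Derivation:
All 9 rotations (rotation i = S[i:]+S[:i]):
  rot[0] = aaBBabBB$
  rot[1] = aBBabBB$a
  rot[2] = BBabBB$aa
  rot[3] = BabBB$aaB
  rot[4] = abBB$aaBB
  rot[5] = bBB$aaBBa
  rot[6] = BB$aaBBab
  rot[7] = B$aaBBabB
  rot[8] = $aaBBabBB
Sorted (with $ < everything):
  sorted[0] = $aaBBabBB
  sorted[1] = B$aaBBabB
  sorted[2] = BB$aaBBab
  sorted[3] = BBabBB$aa
  sorted[4] = BabBB$aaB
  sorted[5] = aBBabBB$a
  sorted[6] = aaBBabBB$
  sorted[7] = abBB$aaBB
  sorted[8] = bBB$aaBBa
sorted[5] = aBBabBB$a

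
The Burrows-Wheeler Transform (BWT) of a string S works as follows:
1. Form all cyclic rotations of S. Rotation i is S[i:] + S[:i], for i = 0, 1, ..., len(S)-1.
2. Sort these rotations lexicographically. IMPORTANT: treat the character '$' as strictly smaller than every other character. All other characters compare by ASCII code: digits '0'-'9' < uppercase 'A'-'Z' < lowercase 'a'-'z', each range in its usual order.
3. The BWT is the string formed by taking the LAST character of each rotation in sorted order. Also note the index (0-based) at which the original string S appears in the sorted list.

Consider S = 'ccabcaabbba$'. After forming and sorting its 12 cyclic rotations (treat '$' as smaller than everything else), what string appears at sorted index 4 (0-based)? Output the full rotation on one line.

Answer: abcaabbba$cc

Derivation:
All 12 rotations (rotation i = S[i:]+S[:i]):
  rot[0] = ccabcaabbba$
  rot[1] = cabcaabbba$c
  rot[2] = abcaabbba$cc
  rot[3] = bcaabbba$cca
  rot[4] = caabbba$ccab
  rot[5] = aabbba$ccabc
  rot[6] = abbba$ccabca
  rot[7] = bbba$ccabcaa
  rot[8] = bba$ccabcaab
  rot[9] = ba$ccabcaabb
  rot[10] = a$ccabcaabbb
  rot[11] = $ccabcaabbba
Sorted (with $ < everything):
  sorted[0] = $ccabcaabbba
  sorted[1] = a$ccabcaabbb
  sorted[2] = aabbba$ccabc
  sorted[3] = abbba$ccabca
  sorted[4] = abcaabbba$cc
  sorted[5] = ba$ccabcaabb
  sorted[6] = bba$ccabcaab
  sorted[7] = bbba$ccabcaa
  sorted[8] = bcaabbba$cca
  sorted[9] = caabbba$ccab
  sorted[10] = cabcaabbba$c
  sorted[11] = ccabcaabbba$
sorted[4] = abcaabbba$cc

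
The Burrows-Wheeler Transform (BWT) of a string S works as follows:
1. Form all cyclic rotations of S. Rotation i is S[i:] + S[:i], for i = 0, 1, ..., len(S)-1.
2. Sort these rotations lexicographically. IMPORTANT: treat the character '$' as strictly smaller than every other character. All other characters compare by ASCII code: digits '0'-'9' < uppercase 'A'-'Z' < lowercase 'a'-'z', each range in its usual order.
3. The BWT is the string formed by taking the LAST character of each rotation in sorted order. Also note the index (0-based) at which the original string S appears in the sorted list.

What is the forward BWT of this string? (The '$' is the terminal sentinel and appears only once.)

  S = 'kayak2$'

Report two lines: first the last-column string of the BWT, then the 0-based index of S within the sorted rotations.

Answer: 2kyka$a
5

Derivation:
All 7 rotations (rotation i = S[i:]+S[:i]):
  rot[0] = kayak2$
  rot[1] = ayak2$k
  rot[2] = yak2$ka
  rot[3] = ak2$kay
  rot[4] = k2$kaya
  rot[5] = 2$kayak
  rot[6] = $kayak2
Sorted (with $ < everything):
  sorted[0] = $kayak2  (last char: '2')
  sorted[1] = 2$kayak  (last char: 'k')
  sorted[2] = ak2$kay  (last char: 'y')
  sorted[3] = ayak2$k  (last char: 'k')
  sorted[4] = k2$kaya  (last char: 'a')
  sorted[5] = kayak2$  (last char: '$')
  sorted[6] = yak2$ka  (last char: 'a')
Last column: 2kyka$a
Original string S is at sorted index 5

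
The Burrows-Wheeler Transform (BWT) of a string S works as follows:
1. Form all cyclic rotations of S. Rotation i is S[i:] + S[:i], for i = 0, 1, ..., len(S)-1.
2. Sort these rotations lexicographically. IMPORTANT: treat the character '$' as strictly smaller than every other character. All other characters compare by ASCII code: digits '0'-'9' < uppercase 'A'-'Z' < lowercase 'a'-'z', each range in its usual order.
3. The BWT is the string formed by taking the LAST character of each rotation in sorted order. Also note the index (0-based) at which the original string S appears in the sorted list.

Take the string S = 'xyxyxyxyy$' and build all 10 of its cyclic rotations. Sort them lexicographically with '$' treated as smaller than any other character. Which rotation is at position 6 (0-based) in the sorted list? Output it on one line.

Answer: yxyxyxyy$x

Derivation:
All 10 rotations (rotation i = S[i:]+S[:i]):
  rot[0] = xyxyxyxyy$
  rot[1] = yxyxyxyy$x
  rot[2] = xyxyxyy$xy
  rot[3] = yxyxyy$xyx
  rot[4] = xyxyy$xyxy
  rot[5] = yxyy$xyxyx
  rot[6] = xyy$xyxyxy
  rot[7] = yy$xyxyxyx
  rot[8] = y$xyxyxyxy
  rot[9] = $xyxyxyxyy
Sorted (with $ < everything):
  sorted[0] = $xyxyxyxyy
  sorted[1] = xyxyxyxyy$
  sorted[2] = xyxyxyy$xy
  sorted[3] = xyxyy$xyxy
  sorted[4] = xyy$xyxyxy
  sorted[5] = y$xyxyxyxy
  sorted[6] = yxyxyxyy$x
  sorted[7] = yxyxyy$xyx
  sorted[8] = yxyy$xyxyx
  sorted[9] = yy$xyxyxyx
sorted[6] = yxyxyxyy$x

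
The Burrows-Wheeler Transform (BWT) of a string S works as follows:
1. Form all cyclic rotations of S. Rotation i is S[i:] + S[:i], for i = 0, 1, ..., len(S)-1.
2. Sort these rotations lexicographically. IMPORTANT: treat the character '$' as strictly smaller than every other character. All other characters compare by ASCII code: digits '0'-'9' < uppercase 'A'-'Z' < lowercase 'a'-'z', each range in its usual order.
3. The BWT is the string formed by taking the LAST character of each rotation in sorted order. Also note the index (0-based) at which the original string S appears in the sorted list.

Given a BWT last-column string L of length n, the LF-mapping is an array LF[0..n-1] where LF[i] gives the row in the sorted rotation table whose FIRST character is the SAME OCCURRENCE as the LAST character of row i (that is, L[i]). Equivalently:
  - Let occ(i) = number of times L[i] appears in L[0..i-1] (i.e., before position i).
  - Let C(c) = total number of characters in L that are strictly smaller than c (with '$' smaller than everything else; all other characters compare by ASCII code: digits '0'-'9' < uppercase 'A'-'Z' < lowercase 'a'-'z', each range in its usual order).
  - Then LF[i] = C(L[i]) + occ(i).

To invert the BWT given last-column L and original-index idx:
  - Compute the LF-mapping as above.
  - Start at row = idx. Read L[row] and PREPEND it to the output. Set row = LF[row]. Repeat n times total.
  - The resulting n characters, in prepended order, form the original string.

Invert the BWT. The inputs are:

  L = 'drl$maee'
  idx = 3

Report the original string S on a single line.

Answer: emerald$

Derivation:
LF mapping: 2 7 5 0 6 1 3 4
Walk LF starting at row 3, prepending L[row]:
  step 1: row=3, L[3]='$', prepend. Next row=LF[3]=0
  step 2: row=0, L[0]='d', prepend. Next row=LF[0]=2
  step 3: row=2, L[2]='l', prepend. Next row=LF[2]=5
  step 4: row=5, L[5]='a', prepend. Next row=LF[5]=1
  step 5: row=1, L[1]='r', prepend. Next row=LF[1]=7
  step 6: row=7, L[7]='e', prepend. Next row=LF[7]=4
  step 7: row=4, L[4]='m', prepend. Next row=LF[4]=6
  step 8: row=6, L[6]='e', prepend. Next row=LF[6]=3
Reversed output: emerald$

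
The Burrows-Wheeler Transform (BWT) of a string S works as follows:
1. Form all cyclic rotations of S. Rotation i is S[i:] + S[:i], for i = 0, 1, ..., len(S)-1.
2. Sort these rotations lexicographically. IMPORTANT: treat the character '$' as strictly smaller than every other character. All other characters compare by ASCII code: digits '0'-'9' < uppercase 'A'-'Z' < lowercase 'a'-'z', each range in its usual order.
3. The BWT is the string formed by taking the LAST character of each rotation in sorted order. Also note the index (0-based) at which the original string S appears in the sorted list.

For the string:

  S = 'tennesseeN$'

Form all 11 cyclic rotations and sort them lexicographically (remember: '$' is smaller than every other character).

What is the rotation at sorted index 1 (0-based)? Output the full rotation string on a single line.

Answer: N$tennessee

Derivation:
All 11 rotations (rotation i = S[i:]+S[:i]):
  rot[0] = tennesseeN$
  rot[1] = ennesseeN$t
  rot[2] = nnesseeN$te
  rot[3] = nesseeN$ten
  rot[4] = esseeN$tenn
  rot[5] = sseeN$tenne
  rot[6] = seeN$tennes
  rot[7] = eeN$tenness
  rot[8] = eN$tennesse
  rot[9] = N$tennessee
  rot[10] = $tennesseeN
Sorted (with $ < everything):
  sorted[0] = $tennesseeN
  sorted[1] = N$tennessee
  sorted[2] = eN$tennesse
  sorted[3] = eeN$tenness
  sorted[4] = ennesseeN$t
  sorted[5] = esseeN$tenn
  sorted[6] = nesseeN$ten
  sorted[7] = nnesseeN$te
  sorted[8] = seeN$tennes
  sorted[9] = sseeN$tenne
  sorted[10] = tennesseeN$
sorted[1] = N$tennessee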